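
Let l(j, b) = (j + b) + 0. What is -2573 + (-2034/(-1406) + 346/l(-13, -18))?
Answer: -56285100/21793 ≈ -2582.7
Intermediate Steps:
l(j, b) = b + j (l(j, b) = (b + j) + 0 = b + j)
-2573 + (-2034/(-1406) + 346/l(-13, -18)) = -2573 + (-2034/(-1406) + 346/(-18 - 13)) = -2573 + (-2034*(-1/1406) + 346/(-31)) = -2573 + (1017/703 + 346*(-1/31)) = -2573 + (1017/703 - 346/31) = -2573 - 211711/21793 = -56285100/21793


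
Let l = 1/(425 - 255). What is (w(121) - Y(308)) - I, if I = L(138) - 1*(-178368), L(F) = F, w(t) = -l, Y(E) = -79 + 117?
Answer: -30352481/170 ≈ -1.7854e+5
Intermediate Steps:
Y(E) = 38
l = 1/170 ≈ 0.0058824
w(t) = -1/170 (w(t) = -1*1/170 = -1/170)
I = 178506 (I = 138 - 1*(-178368) = 138 + 178368 = 178506)
(w(121) - Y(308)) - I = (-1/170 - 1*38) - 1*178506 = (-1/170 - 38) - 178506 = -6461/170 - 178506 = -30352481/170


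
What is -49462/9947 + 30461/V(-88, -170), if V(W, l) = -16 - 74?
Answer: -43921021/127890 ≈ -343.43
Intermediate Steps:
V(W, l) = -90
-49462/9947 + 30461/V(-88, -170) = -49462/9947 + 30461/(-90) = -49462*1/9947 + 30461*(-1/90) = -7066/1421 - 30461/90 = -43921021/127890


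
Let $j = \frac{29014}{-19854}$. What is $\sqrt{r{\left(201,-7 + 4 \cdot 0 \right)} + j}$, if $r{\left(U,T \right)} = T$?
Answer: $\frac{2 i \sqrt{23161897}}{3309} \approx 2.9088 i$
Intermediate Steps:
$j = - \frac{14507}{9927}$ ($j = 29014 \left(- \frac{1}{19854}\right) = - \frac{14507}{9927} \approx -1.4614$)
$\sqrt{r{\left(201,-7 + 4 \cdot 0 \right)} + j} = \sqrt{\left(-7 + 4 \cdot 0\right) - \frac{14507}{9927}} = \sqrt{\left(-7 + 0\right) - \frac{14507}{9927}} = \sqrt{-7 - \frac{14507}{9927}} = \sqrt{- \frac{83996}{9927}} = \frac{2 i \sqrt{23161897}}{3309}$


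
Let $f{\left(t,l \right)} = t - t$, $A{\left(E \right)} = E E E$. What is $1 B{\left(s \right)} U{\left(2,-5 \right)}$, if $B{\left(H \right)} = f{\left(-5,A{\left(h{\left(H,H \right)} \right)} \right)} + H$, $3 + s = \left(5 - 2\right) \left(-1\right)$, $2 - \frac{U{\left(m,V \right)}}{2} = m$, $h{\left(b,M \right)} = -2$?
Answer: $0$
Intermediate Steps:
$U{\left(m,V \right)} = 4 - 2 m$
$A{\left(E \right)} = E^{3}$ ($A{\left(E \right)} = E^{2} E = E^{3}$)
$f{\left(t,l \right)} = 0$
$s = -6$ ($s = -3 + \left(5 - 2\right) \left(-1\right) = -3 + 3 \left(-1\right) = -3 - 3 = -6$)
$B{\left(H \right)} = H$ ($B{\left(H \right)} = 0 + H = H$)
$1 B{\left(s \right)} U{\left(2,-5 \right)} = 1 \left(-6\right) \left(4 - 4\right) = - 6 \left(4 - 4\right) = \left(-6\right) 0 = 0$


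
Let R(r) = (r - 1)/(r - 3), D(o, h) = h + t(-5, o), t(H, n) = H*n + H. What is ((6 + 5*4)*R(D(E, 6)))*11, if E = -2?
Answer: 715/2 ≈ 357.50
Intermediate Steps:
t(H, n) = H + H*n
D(o, h) = -5 + h - 5*o (D(o, h) = h - 5*(1 + o) = h + (-5 - 5*o) = -5 + h - 5*o)
R(r) = (-1 + r)/(-3 + r)
((6 + 5*4)*R(D(E, 6)))*11 = ((6 + 5*4)*((-1 + (-5 + 6 - 5*(-2)))/(-3 + (-5 + 6 - 5*(-2)))))*11 = ((6 + 20)*((-1 + (-5 + 6 + 10))/(-3 + (-5 + 6 + 10))))*11 = (26*((-1 + 11)/(-3 + 11)))*11 = (26*(10/8))*11 = (26*((⅛)*10))*11 = (26*(5/4))*11 = (65/2)*11 = 715/2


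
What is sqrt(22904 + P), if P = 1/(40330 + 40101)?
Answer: 5*sqrt(5926772583615)/80431 ≈ 151.34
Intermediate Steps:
P = 1/80431 ≈ 1.2433e-5
sqrt(22904 + P) = sqrt(22904 + 1/80431) = sqrt(1842191625/80431) = 5*sqrt(5926772583615)/80431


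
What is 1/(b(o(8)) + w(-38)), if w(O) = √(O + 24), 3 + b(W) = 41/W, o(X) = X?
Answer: 136/1185 - 64*I*√14/1185 ≈ 0.11477 - 0.20208*I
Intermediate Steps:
b(W) = -3 + 41/W
w(O) = √(24 + O)
1/(b(o(8)) + w(-38)) = 1/((-3 + 41/8) + √(24 - 38)) = 1/((-3 + 41*(⅛)) + √(-14)) = 1/((-3 + 41/8) + I*√14) = 1/(17/8 + I*√14)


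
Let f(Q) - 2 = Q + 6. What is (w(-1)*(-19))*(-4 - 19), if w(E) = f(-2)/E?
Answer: -2622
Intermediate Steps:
f(Q) = 8 + Q (f(Q) = 2 + (Q + 6) = 2 + (6 + Q) = 8 + Q)
w(E) = 6/E (w(E) = (8 - 2)/E = 6/E)
(w(-1)*(-19))*(-4 - 19) = ((6/(-1))*(-19))*(-4 - 19) = ((6*(-1))*(-19))*(-23) = -6*(-19)*(-23) = 114*(-23) = -2622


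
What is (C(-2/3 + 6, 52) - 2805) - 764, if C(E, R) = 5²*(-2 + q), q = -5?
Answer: -3744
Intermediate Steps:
C(E, R) = -175 (C(E, R) = 5²*(-2 - 5) = 25*(-7) = -175)
(C(-2/3 + 6, 52) - 2805) - 764 = (-175 - 2805) - 764 = -2980 - 764 = -3744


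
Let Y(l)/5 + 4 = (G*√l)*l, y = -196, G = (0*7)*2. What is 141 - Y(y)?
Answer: 161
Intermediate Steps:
G = 0 (G = 0*2 = 0)
Y(l) = -20 (Y(l) = -20 + 5*((0*√l)*l) = -20 + 5*(0*l) = -20 + 5*0 = -20 + 0 = -20)
141 - Y(y) = 141 - 1*(-20) = 141 + 20 = 161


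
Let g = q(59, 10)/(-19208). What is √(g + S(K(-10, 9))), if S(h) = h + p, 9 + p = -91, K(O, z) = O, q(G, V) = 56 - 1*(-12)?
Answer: 3*I*√117386/98 ≈ 10.488*I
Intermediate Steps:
q(G, V) = 68 (q(G, V) = 56 + 12 = 68)
p = -100 (p = -9 - 91 = -100)
S(h) = -100 + h (S(h) = h - 100 = -100 + h)
g = -17/4802 (g = 68/(-19208) = 68*(-1/19208) = -17/4802 ≈ -0.0035402)
√(g + S(K(-10, 9))) = √(-17/4802 + (-100 - 10)) = √(-17/4802 - 110) = √(-528237/4802) = 3*I*√117386/98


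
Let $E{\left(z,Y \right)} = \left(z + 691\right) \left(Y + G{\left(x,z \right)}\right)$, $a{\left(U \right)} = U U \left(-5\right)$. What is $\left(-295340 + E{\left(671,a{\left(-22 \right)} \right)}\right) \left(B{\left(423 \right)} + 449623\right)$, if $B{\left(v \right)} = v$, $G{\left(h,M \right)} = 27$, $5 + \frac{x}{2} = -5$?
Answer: $-1599736211876$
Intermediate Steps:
$x = -20$ ($x = -10 + 2 \left(-5\right) = -10 - 10 = -20$)
$a{\left(U \right)} = - 5 U^{2}$ ($a{\left(U \right)} = U^{2} \left(-5\right) = - 5 U^{2}$)
$E{\left(z,Y \right)} = \left(27 + Y\right) \left(691 + z\right)$ ($E{\left(z,Y \right)} = \left(z + 691\right) \left(Y + 27\right) = \left(691 + z\right) \left(27 + Y\right) = \left(27 + Y\right) \left(691 + z\right)$)
$\left(-295340 + E{\left(671,a{\left(-22 \right)} \right)}\right) \left(B{\left(423 \right)} + 449623\right) = \left(-295340 + \left(18657 + 27 \cdot 671 + 691 \left(- 5 \left(-22\right)^{2}\right) + - 5 \left(-22\right)^{2} \cdot 671\right)\right) \left(423 + 449623\right) = \left(-295340 + \left(18657 + 18117 + 691 \left(\left(-5\right) 484\right) + \left(-5\right) 484 \cdot 671\right)\right) 450046 = \left(-295340 + \left(18657 + 18117 + 691 \left(-2420\right) - 1623820\right)\right) 450046 = \left(-295340 + \left(18657 + 18117 - 1672220 - 1623820\right)\right) 450046 = \left(-295340 - 3259266\right) 450046 = \left(-3554606\right) 450046 = -1599736211876$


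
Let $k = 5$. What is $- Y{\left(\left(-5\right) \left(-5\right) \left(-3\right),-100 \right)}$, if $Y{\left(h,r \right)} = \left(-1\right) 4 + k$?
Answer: $-1$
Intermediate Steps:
$Y{\left(h,r \right)} = 1$ ($Y{\left(h,r \right)} = \left(-1\right) 4 + 5 = -4 + 5 = 1$)
$- Y{\left(\left(-5\right) \left(-5\right) \left(-3\right),-100 \right)} = \left(-1\right) 1 = -1$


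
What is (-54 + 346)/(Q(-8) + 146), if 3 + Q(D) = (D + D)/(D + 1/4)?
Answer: 9052/4497 ≈ 2.0129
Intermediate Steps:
Q(D) = -3 + 2*D/(¼ + D) (Q(D) = -3 + (D + D)/(D + 1/4) = -3 + (2*D)/(D + ¼) = -3 + (2*D)/(¼ + D) = -3 + 2*D/(¼ + D))
(-54 + 346)/(Q(-8) + 146) = (-54 + 346)/((-3 - 4*(-8))/(1 + 4*(-8)) + 146) = 292/((-3 + 32)/(1 - 32) + 146) = 292/(29/(-31) + 146) = 292/(-1/31*29 + 146) = 292/(-29/31 + 146) = 292/(4497/31) = 292*(31/4497) = 9052/4497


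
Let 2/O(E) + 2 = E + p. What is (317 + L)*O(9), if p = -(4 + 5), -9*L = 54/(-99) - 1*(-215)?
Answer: -29024/99 ≈ -293.17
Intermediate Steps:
L = -2359/99 (L = -(54/(-99) - 1*(-215))/9 = -(54*(-1/99) + 215)/9 = -(-6/11 + 215)/9 = -1/9*2359/11 = -2359/99 ≈ -23.828)
p = -9 (p = -1*9 = -9)
O(E) = 2/(-11 + E) (O(E) = 2/(-2 + (E - 9)) = 2/(-2 + (-9 + E)) = 2/(-11 + E))
(317 + L)*O(9) = (317 - 2359/99)*(2/(-11 + 9)) = 29024*(2/(-2))/99 = 29024*(2*(-1/2))/99 = (29024/99)*(-1) = -29024/99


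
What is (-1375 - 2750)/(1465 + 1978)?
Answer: -375/313 ≈ -1.1981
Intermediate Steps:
(-1375 - 2750)/(1465 + 1978) = -4125/3443 = -4125*1/3443 = -375/313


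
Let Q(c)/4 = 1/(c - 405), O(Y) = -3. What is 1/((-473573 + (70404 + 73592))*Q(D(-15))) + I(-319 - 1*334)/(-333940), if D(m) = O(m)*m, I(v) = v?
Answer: 81756127/36686314460 ≈ 0.0022285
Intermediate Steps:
D(m) = -3*m
Q(c) = 4/(-405 + c) (Q(c) = 4/(c - 405) = 4/(-405 + c))
1/((-473573 + (70404 + 73592))*Q(D(-15))) + I(-319 - 1*334)/(-333940) = 1/((-473573 + (70404 + 73592))*((4/(-405 - 3*(-15))))) + (-319 - 1*334)/(-333940) = 1/((-473573 + 143996)*((4/(-405 + 45)))) + (-319 - 334)*(-1/333940) = 1/((-329577)*((4/(-360)))) - 653*(-1/333940) = -1/(329577*(4*(-1/360))) + 653/333940 = -1/(329577*(-1/90)) + 653/333940 = -1/329577*(-90) + 653/333940 = 30/109859 + 653/333940 = 81756127/36686314460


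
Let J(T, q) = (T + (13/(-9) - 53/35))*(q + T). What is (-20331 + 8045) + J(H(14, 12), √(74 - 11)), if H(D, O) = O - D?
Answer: -3866966/315 - 1562*√7/105 ≈ -12315.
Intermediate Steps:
J(T, q) = (-932/315 + T)*(T + q) (J(T, q) = (T + (13*(-⅑) - 53*1/35))*(T + q) = (T + (-13/9 - 53/35))*(T + q) = (T - 932/315)*(T + q) = (-932/315 + T)*(T + q))
(-20331 + 8045) + J(H(14, 12), √(74 - 11)) = (-20331 + 8045) + ((12 - 1*14)² - 932*(12 - 1*14)/315 - 932*√(74 - 11)/315 + (12 - 1*14)*√(74 - 11)) = -12286 + ((12 - 14)² - 932*(12 - 14)/315 - 932*√7/105 + (12 - 14)*√63) = -12286 + ((-2)² - 932/315*(-2) - 932*√7/105 - 6*√7) = -12286 + (4 + 1864/315 - 932*√7/105 - 6*√7) = -12286 + (3124/315 - 1562*√7/105) = -3866966/315 - 1562*√7/105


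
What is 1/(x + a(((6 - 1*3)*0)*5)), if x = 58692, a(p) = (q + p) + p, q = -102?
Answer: 1/58590 ≈ 1.7068e-5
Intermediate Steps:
a(p) = -102 + 2*p (a(p) = (-102 + p) + p = -102 + 2*p)
1/(x + a(((6 - 1*3)*0)*5)) = 1/(58692 + (-102 + 2*(((6 - 1*3)*0)*5))) = 1/(58692 + (-102 + 2*(((6 - 3)*0)*5))) = 1/(58692 + (-102 + 2*((3*0)*5))) = 1/(58692 + (-102 + 2*(0*5))) = 1/(58692 + (-102 + 2*0)) = 1/(58692 + (-102 + 0)) = 1/(58692 - 102) = 1/58590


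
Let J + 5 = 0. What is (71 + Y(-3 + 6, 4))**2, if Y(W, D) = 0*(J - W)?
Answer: 5041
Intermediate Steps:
J = -5 (J = -5 + 0 = -5)
Y(W, D) = 0 (Y(W, D) = 0*(-5 - W) = 0)
(71 + Y(-3 + 6, 4))**2 = (71 + 0)**2 = 71**2 = 5041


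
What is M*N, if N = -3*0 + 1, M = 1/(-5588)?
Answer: -1/5588 ≈ -0.00017895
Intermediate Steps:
M = -1/5588 ≈ -0.00017895
N = 1 (N = 0 + 1 = 1)
M*N = -1/5588*1 = -1/5588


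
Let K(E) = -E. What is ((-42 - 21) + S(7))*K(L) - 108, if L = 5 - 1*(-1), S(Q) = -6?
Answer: 306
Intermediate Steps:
L = 6 (L = 5 + 1 = 6)
((-42 - 21) + S(7))*K(L) - 108 = ((-42 - 21) - 6)*(-1*6) - 108 = (-63 - 6)*(-6) - 108 = -69*(-6) - 108 = 414 - 108 = 306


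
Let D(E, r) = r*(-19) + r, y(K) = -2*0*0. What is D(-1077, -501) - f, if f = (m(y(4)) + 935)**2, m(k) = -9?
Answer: -848458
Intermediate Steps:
y(K) = 0 (y(K) = 0*0 = 0)
D(E, r) = -18*r (D(E, r) = -19*r + r = -18*r)
f = 857476 (f = (-9 + 935)**2 = 926**2 = 857476)
D(-1077, -501) - f = -18*(-501) - 1*857476 = 9018 - 857476 = -848458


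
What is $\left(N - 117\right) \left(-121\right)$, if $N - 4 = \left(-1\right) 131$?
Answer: $29524$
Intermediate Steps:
$N = -127$ ($N = 4 - 131 = -127$)
$\left(N - 117\right) \left(-121\right) = \left(-127 - 117\right) \left(-121\right) = \left(-244\right) \left(-121\right) = 29524$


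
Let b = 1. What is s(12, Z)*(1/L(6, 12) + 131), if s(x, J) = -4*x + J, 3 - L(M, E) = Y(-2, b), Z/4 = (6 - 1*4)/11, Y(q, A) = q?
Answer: -68224/11 ≈ -6202.2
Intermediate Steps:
Z = 8/11 (Z = 4*((6 - 1*4)/11) = 4*((6 - 4)*(1/11)) = 4*(2*(1/11)) = 4*(2/11) = 8/11 ≈ 0.72727)
L(M, E) = 5 (L(M, E) = 3 - 1*(-2) = 3 + 2 = 5)
s(x, J) = J - 4*x
s(12, Z)*(1/L(6, 12) + 131) = (8/11 - 4*12)*(1/5 + 131) = (8/11 - 48)*(⅕ + 131) = -520/11*656/5 = -68224/11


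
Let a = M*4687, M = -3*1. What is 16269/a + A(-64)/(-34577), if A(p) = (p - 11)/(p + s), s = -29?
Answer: -5812960376/5023934369 ≈ -1.1571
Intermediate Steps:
M = -3
a = -14061 (a = -3*4687 = -14061)
A(p) = (-11 + p)/(-29 + p) (A(p) = (p - 11)/(p - 29) = (-11 + p)/(-29 + p))
16269/a + A(-64)/(-34577) = 16269/(-14061) + ((-11 - 64)/(-29 - 64))/(-34577) = 16269*(-1/14061) + (-75/(-93))*(-1/34577) = -5423/4687 - 1/93*(-75)*(-1/34577) = -5423/4687 + (25/31)*(-1/34577) = -5423/4687 - 25/1071887 = -5812960376/5023934369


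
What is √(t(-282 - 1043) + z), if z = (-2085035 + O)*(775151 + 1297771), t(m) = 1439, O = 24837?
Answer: I*√4270629757117 ≈ 2.0666e+6*I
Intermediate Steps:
z = -4270629758556 (z = (-2085035 + 24837)*(775151 + 1297771) = -2060198*2072922 = -4270629758556)
√(t(-282 - 1043) + z) = √(1439 - 4270629758556) = √(-4270629757117) = I*√4270629757117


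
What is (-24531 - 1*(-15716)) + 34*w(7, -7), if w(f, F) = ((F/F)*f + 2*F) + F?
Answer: -9291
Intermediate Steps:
w(f, F) = f + 3*F (w(f, F) = (1*f + 2*F) + F = (f + 2*F) + F = f + 3*F)
(-24531 - 1*(-15716)) + 34*w(7, -7) = (-24531 - 1*(-15716)) + 34*(7 + 3*(-7)) = (-24531 + 15716) + 34*(7 - 21) = -8815 + 34*(-14) = -8815 - 476 = -9291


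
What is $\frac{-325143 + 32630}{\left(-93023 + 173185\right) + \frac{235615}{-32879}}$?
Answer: $- \frac{9617534927}{2635410783} \approx -3.6493$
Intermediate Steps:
$\frac{-325143 + 32630}{\left(-93023 + 173185\right) + \frac{235615}{-32879}} = - \frac{292513}{80162 + 235615 \left(- \frac{1}{32879}\right)} = - \frac{292513}{80162 - \frac{235615}{32879}} = - \frac{292513}{\frac{2635410783}{32879}} = \left(-292513\right) \frac{32879}{2635410783} = - \frac{9617534927}{2635410783}$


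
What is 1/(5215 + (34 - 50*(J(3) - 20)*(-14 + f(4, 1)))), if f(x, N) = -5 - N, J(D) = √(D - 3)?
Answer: -1/14751 ≈ -6.7792e-5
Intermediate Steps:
J(D) = √(-3 + D)
1/(5215 + (34 - 50*(J(3) - 20)*(-14 + f(4, 1)))) = 1/(5215 + (34 - 50*(√(-3 + 3) - 20)*(-14 + (-5 - 1*1)))) = 1/(5215 + (34 - 50*(√0 - 20)*(-14 + (-5 - 1)))) = 1/(5215 + (34 - 50*(0 - 20)*(-14 - 6))) = 1/(5215 + (34 - (-1000)*(-20))) = 1/(5215 + (34 - 50*400)) = 1/(5215 + (34 - 20000)) = 1/(5215 - 19966) = 1/(-14751) = -1/14751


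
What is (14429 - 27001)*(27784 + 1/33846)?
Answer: -5911211487790/16923 ≈ -3.4930e+8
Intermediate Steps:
(14429 - 27001)*(27784 + 1/33846) = -12572*(27784 + 1/33846) = -12572*940377265/33846 = -5911211487790/16923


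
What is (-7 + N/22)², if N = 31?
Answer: 15129/484 ≈ 31.258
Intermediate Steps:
(-7 + N/22)² = (-7 + 31/22)² = (-123/22)² = 15129/484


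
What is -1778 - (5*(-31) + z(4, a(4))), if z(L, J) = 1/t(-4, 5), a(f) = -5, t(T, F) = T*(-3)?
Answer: -19477/12 ≈ -1623.1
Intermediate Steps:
t(T, F) = -3*T
z(L, J) = 1/12 (z(L, J) = 1/(-3*(-4)) = 1/12)
-1778 - (5*(-31) + z(4, a(4))) = -1778 - (5*(-31) + 1/12) = -1778 - (-155 + 1/12) = -1778 - 1*(-1859/12) = -1778 + 1859/12 = -19477/12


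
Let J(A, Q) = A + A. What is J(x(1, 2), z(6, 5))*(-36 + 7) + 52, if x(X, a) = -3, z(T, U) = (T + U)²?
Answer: 226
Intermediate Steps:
J(A, Q) = 2*A
J(x(1, 2), z(6, 5))*(-36 + 7) + 52 = (2*(-3))*(-36 + 7) + 52 = -6*(-29) + 52 = 174 + 52 = 226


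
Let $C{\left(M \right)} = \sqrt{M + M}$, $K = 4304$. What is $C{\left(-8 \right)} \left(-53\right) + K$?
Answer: $4304 - 212 i \approx 4304.0 - 212.0 i$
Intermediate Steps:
$C{\left(M \right)} = \sqrt{2} \sqrt{M}$ ($C{\left(M \right)} = \sqrt{2 M} = \sqrt{2} \sqrt{M}$)
$C{\left(-8 \right)} \left(-53\right) + K = \sqrt{2} \sqrt{-8} \left(-53\right) + 4304 = \sqrt{2} \cdot 2 i \sqrt{2} \left(-53\right) + 4304 = 4 i \left(-53\right) + 4304 = - 212 i + 4304 = 4304 - 212 i$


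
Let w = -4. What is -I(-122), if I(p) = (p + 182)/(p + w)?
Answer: 10/21 ≈ 0.47619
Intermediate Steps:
I(p) = (182 + p)/(-4 + p) (I(p) = (p + 182)/(p - 4) = (182 + p)/(-4 + p))
-I(-122) = -(182 - 122)/(-4 - 122) = -60/(-126) = -(-1)*60/126 = -1*(-10/21) = 10/21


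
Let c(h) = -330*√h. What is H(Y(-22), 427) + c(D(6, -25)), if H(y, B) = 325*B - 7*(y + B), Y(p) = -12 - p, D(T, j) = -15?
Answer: 135716 - 330*I*√15 ≈ 1.3572e+5 - 1278.1*I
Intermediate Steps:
H(y, B) = -7*y + 318*B (H(y, B) = 325*B - 7*(B + y) = 325*B + (-7*B - 7*y) = -7*y + 318*B)
H(Y(-22), 427) + c(D(6, -25)) = (-7*(-12 - 1*(-22)) + 318*427) - 330*I*√15 = (-7*(-12 + 22) + 135786) - 330*I*√15 = (-7*10 + 135786) - 330*I*√15 = (-70 + 135786) - 330*I*√15 = 135716 - 330*I*√15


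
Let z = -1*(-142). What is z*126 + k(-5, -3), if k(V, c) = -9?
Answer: 17883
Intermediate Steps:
z = 142
z*126 + k(-5, -3) = 142*126 - 9 = 17892 - 9 = 17883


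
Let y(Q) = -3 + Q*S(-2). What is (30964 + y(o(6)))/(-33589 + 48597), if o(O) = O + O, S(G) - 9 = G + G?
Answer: 463/224 ≈ 2.0670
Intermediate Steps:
S(G) = 9 + 2*G (S(G) = 9 + (G + G) = 9 + 2*G)
o(O) = 2*O
y(Q) = -3 + 5*Q (y(Q) = -3 + Q*(9 + 2*(-2)) = -3 + Q*(9 - 4) = -3 + Q*5 = -3 + 5*Q)
(30964 + y(o(6)))/(-33589 + 48597) = (30964 + (-3 + 5*(2*6)))/(-33589 + 48597) = (30964 + (-3 + 5*12))/15008 = (30964 + (-3 + 60))*(1/15008) = (30964 + 57)*(1/15008) = 31021*(1/15008) = 463/224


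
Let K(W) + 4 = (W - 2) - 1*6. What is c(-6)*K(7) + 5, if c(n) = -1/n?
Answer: 25/6 ≈ 4.1667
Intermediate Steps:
K(W) = -12 + W (K(W) = -4 + ((W - 2) - 1*6) = -4 + ((-2 + W) - 6) = -4 + (-8 + W) = -12 + W)
c(-6)*K(7) + 5 = (-1/(-6))*(-12 + 7) + 5 = -1*(-⅙)*(-5) + 5 = (⅙)*(-5) + 5 = -⅚ + 5 = 25/6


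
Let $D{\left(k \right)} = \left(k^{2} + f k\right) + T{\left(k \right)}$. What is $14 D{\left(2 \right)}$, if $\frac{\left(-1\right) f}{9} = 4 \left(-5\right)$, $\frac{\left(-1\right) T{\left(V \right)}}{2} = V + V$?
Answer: $4984$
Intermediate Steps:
$T{\left(V \right)} = - 4 V$ ($T{\left(V \right)} = - 2 \left(V + V\right) = - 2 \cdot 2 V = - 4 V$)
$f = 180$ ($f = - 9 \cdot 4 \left(-5\right) = \left(-9\right) \left(-20\right) = 180$)
$D{\left(k \right)} = k^{2} + 176 k$ ($D{\left(k \right)} = \left(k^{2} + 180 k\right) - 4 k = k^{2} + 176 k$)
$14 D{\left(2 \right)} = 14 \cdot 2 \left(176 + 2\right) = 14 \cdot 2 \cdot 178 = 14 \cdot 356 = 4984$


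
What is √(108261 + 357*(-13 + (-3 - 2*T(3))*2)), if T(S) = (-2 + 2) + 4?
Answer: √95766 ≈ 309.46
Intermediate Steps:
T(S) = 4 (T(S) = 0 + 4 = 4)
√(108261 + 357*(-13 + (-3 - 2*T(3))*2)) = √(108261 + 357*(-13 + (-3 - 2*4)*2)) = √(108261 + 357*(-13 + (-3 - 8)*2)) = √(108261 + 357*(-13 - 11*2)) = √(108261 + 357*(-13 - 22)) = √(108261 + 357*(-35)) = √(108261 - 12495) = √95766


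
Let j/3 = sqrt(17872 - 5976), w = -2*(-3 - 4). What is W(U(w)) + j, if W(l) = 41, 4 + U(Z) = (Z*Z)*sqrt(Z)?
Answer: 41 + 6*sqrt(2974) ≈ 368.21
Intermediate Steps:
w = 14 (w = -2*(-7) = 14)
U(Z) = -4 + Z**(5/2) (U(Z) = -4 + (Z*Z)*sqrt(Z) = -4 + Z**2*sqrt(Z) = -4 + Z**(5/2))
j = 6*sqrt(2974) (j = 3*sqrt(17872 - 5976) = 3*sqrt(11896) = 3*(2*sqrt(2974)) = 6*sqrt(2974) ≈ 327.21)
W(U(w)) + j = 41 + 6*sqrt(2974)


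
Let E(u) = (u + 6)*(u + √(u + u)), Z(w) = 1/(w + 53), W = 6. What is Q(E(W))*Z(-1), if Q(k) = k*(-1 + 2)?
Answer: 18/13 + 6*√3/13 ≈ 2.1840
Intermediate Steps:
Z(w) = 1/(53 + w)
E(u) = (6 + u)*(u + √2*√u) (E(u) = (6 + u)*(u + √(2*u)) = (6 + u)*(u + √2*√u))
Q(k) = k (Q(k) = k*1 = k)
Q(E(W))*Z(-1) = (6² + 6*6 + √2*6^(3/2) + 6*√2*√6)/(53 - 1) = (36 + 36 + √2*(6*√6) + 12*√3)/52 = (36 + 36 + 12*√3 + 12*√3)*(1/52) = (72 + 24*√3)*(1/52) = 18/13 + 6*√3/13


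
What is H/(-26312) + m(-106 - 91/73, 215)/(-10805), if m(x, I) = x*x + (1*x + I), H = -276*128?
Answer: 2208283603/8233917835 ≈ 0.26819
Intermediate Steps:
H = -35328
m(x, I) = I + x + x² (m(x, I) = x² + (x + I) = x² + (I + x) = I + x + x²)
H/(-26312) + m(-106 - 91/73, 215)/(-10805) = -35328/(-26312) + (215 + (-106 - 91/73) + (-106 - 91/73)²)/(-10805) = -35328*(-1/26312) + (215 + (-106 - 91*1/73) + (-106 - 91*1/73)²)*(-1/10805) = 192/143 + (215 + (-106 - 91/73) + (-106 - 91/73)²)*(-1/10805) = 192/143 + (215 - 7829/73 + (-7829/73)²)*(-1/10805) = 192/143 + (215 - 7829/73 + 61293241/5329)*(-1/10805) = 192/143 + (61867459/5329)*(-1/10805) = 192/143 - 61867459/57579845 = 2208283603/8233917835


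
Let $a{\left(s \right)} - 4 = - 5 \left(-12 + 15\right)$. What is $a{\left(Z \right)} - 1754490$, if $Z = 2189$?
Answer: $-1754501$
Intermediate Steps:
$a{\left(s \right)} = -11$ ($a{\left(s \right)} = 4 - 5 \left(-12 + 15\right) = 4 - 15 = -11$)
$a{\left(Z \right)} - 1754490 = -11 - 1754490 = -1754501$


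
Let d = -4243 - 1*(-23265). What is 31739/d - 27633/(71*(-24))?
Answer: 96619697/5402248 ≈ 17.885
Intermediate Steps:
d = 19022 (d = -4243 + 23265 = 19022)
31739/d - 27633/(71*(-24)) = 31739/19022 - 27633/(71*(-24)) = 31739*(1/19022) - 27633/(-1704) = 31739/19022 - 27633*(-1/1704) = 31739/19022 + 9211/568 = 96619697/5402248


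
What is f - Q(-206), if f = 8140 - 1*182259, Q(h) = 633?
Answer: -174752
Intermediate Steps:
f = -174119 (f = 8140 - 182259 = -174119)
f - Q(-206) = -174119 - 1*633 = -174119 - 633 = -174752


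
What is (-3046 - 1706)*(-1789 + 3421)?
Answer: -7755264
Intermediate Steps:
(-3046 - 1706)*(-1789 + 3421) = -4752*1632 = -7755264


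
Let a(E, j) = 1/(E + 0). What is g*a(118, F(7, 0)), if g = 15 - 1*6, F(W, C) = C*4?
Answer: 9/118 ≈ 0.076271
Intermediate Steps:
F(W, C) = 4*C
g = 9 (g = 15 - 6 = 9)
a(E, j) = 1/E
g*a(118, F(7, 0)) = 9/118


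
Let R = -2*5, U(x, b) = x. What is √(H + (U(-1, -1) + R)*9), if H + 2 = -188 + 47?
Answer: 11*I*√2 ≈ 15.556*I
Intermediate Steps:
R = -10
H = -143 (H = -2 + (-188 + 47) = -2 - 141 = -143)
√(H + (U(-1, -1) + R)*9) = √(-143 + (-1 - 10)*9) = √(-143 - 11*9) = √(-143 - 99) = √(-242) = 11*I*√2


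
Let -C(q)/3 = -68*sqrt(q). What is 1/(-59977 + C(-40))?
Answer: -59977/3598905169 - 408*I*sqrt(10)/3598905169 ≈ -1.6665e-5 - 3.585e-7*I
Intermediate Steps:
C(q) = 204*sqrt(q) (C(q) = -(-204)*sqrt(q) = 204*sqrt(q))
1/(-59977 + C(-40)) = 1/(-59977 + 204*sqrt(-40)) = 1/(-59977 + 204*(2*I*sqrt(10))) = 1/(-59977 + 408*I*sqrt(10))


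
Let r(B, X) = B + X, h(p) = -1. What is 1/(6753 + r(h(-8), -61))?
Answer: 1/6691 ≈ 0.00014945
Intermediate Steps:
1/(6753 + r(h(-8), -61)) = 1/(6753 + (-1 - 61)) = 1/(6753 - 62) = 1/6691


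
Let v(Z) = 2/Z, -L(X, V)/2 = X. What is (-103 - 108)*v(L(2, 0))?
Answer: 211/2 ≈ 105.50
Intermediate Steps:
L(X, V) = -2*X
(-103 - 108)*v(L(2, 0)) = (-103 - 108)*(2/((-2*2))) = -422/(-4) = -422*(-1)/4 = -211*(-1/2) = 211/2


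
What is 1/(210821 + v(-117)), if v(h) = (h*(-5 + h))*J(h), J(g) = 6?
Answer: 1/296465 ≈ 3.3731e-6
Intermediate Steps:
v(h) = 6*h*(-5 + h) (v(h) = (h*(-5 + h))*6 = 6*h*(-5 + h))
1/(210821 + v(-117)) = 1/(210821 + 6*(-117)*(-5 - 117)) = 1/(210821 + 6*(-117)*(-122)) = 1/(210821 + 85644) = 1/296465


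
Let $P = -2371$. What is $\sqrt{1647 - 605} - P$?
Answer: $2371 + \sqrt{1042} \approx 2403.3$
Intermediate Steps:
$\sqrt{1647 - 605} - P = \sqrt{1647 - 605} - -2371 = \sqrt{1042} + 2371 = 2371 + \sqrt{1042}$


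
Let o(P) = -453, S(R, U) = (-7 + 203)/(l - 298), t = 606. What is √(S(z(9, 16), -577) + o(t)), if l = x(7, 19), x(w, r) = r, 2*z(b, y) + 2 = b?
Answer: I*√3924073/93 ≈ 21.3*I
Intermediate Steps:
z(b, y) = -1 + b/2
l = 19
S(R, U) = -196/279 (S(R, U) = (-7 + 203)/(19 - 298) = 196/(-279) = 196*(-1/279) = -196/279)
√(S(z(9, 16), -577) + o(t)) = √(-196/279 - 453) = √(-126583/279) = I*√3924073/93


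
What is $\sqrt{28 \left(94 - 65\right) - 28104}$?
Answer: $2 i \sqrt{6823} \approx 165.2 i$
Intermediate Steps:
$\sqrt{28 \left(94 - 65\right) - 28104} = \sqrt{28 \cdot 29 - 28104} = \sqrt{812 - 28104} = \sqrt{-27292} = 2 i \sqrt{6823}$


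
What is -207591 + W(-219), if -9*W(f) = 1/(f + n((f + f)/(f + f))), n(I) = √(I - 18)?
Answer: -29879402921/143934 + I*√17/431802 ≈ -2.0759e+5 + 9.5486e-6*I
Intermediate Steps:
n(I) = √(-18 + I)
W(f) = -1/(9*(f + I*√17)) (W(f) = -1/(9*(f + √(-18 + (f + f)/(f + f)))) = -1/(9*(f + √(-18 + (2*f)/((2*f))))) = -1/(9*(f + √(-18 + (2*f)*(1/(2*f))))) = -1/(9*(f + √(-18 + 1))) = -1/(9*(f + √(-17))) = -1/(9*(f + I*√17)))
-207591 + W(-219) = -207591 - 1/(9*(-219) + 9*I*√17) = -207591 - 1/(-1971 + 9*I*√17)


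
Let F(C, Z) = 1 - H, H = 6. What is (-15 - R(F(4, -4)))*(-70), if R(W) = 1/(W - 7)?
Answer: 6265/6 ≈ 1044.2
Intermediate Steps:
F(C, Z) = -5 (F(C, Z) = 1 - 1*6 = 1 - 6 = -5)
R(W) = 1/(-7 + W)
(-15 - R(F(4, -4)))*(-70) = (-15 - 1/(-7 - 5))*(-70) = (-15 - 1/(-12))*(-70) = (-15 - 1*(-1/12))*(-70) = (-15 + 1/12)*(-70) = -179/12*(-70) = 6265/6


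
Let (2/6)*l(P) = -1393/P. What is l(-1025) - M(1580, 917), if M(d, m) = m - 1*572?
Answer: -349446/1025 ≈ -340.92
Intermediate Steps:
M(d, m) = -572 + m (M(d, m) = m - 572 = -572 + m)
l(P) = -4179/P (l(P) = 3*(-1393/P) = -4179/P)
l(-1025) - M(1580, 917) = -4179/(-1025) - (-572 + 917) = -4179*(-1/1025) - 1*345 = 4179/1025 - 345 = -349446/1025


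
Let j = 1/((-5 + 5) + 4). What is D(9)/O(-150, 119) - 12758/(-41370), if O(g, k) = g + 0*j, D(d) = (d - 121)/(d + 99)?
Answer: 880471/2792475 ≈ 0.31530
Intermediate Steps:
j = ¼ (j = 1/(0 + 4) = 1/4 = ¼ ≈ 0.25000)
D(d) = (-121 + d)/(99 + d)
O(g, k) = g (O(g, k) = g + 0*(¼) = g + 0 = g)
D(9)/O(-150, 119) - 12758/(-41370) = ((-121 + 9)/(99 + 9))/(-150) - 12758/(-41370) = (-112/108)*(-1/150) - 12758*(-1/41370) = ((1/108)*(-112))*(-1/150) + 6379/20685 = -28/27*(-1/150) + 6379/20685 = 14/2025 + 6379/20685 = 880471/2792475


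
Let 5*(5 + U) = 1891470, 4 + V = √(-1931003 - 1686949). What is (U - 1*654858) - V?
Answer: -276565 - 52*I*√1338 ≈ -2.7657e+5 - 1902.1*I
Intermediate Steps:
V = -4 + 52*I*√1338 (V = -4 + √(-1931003 - 1686949) = -4 + √(-3617952) = -4 + 52*I*√1338 ≈ -4.0 + 1902.1*I)
U = 378289 (U = -5 + (⅕)*1891470 = -5 + 378294 = 378289)
(U - 1*654858) - V = (378289 - 1*654858) - (-4 + 52*I*√1338) = (378289 - 654858) + (4 - 52*I*√1338) = -276569 + (4 - 52*I*√1338) = -276565 - 52*I*√1338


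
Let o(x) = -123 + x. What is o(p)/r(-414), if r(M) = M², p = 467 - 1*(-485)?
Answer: 829/171396 ≈ 0.0048368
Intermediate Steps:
p = 952 (p = 467 + 485 = 952)
o(p)/r(-414) = (-123 + 952)/((-414)²) = 829/171396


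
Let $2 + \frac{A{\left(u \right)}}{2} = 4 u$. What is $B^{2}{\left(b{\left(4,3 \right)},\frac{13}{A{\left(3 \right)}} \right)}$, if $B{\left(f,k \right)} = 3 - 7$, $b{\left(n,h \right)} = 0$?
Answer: $16$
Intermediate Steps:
$A{\left(u \right)} = -4 + 8 u$ ($A{\left(u \right)} = -4 + 2 \cdot 4 u = -4 + 8 u$)
$B{\left(f,k \right)} = -4$ ($B{\left(f,k \right)} = 3 - 7 = -4$)
$B^{2}{\left(b{\left(4,3 \right)},\frac{13}{A{\left(3 \right)}} \right)} = \left(-4\right)^{2} = 16$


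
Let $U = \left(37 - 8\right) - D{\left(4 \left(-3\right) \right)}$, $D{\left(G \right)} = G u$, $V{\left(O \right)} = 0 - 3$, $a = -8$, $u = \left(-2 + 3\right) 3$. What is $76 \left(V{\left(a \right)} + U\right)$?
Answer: $4712$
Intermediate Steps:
$u = 3$ ($u = 1 \cdot 3 = 3$)
$V{\left(O \right)} = -3$ ($V{\left(O \right)} = 0 - 3 = -3$)
$D{\left(G \right)} = 3 G$ ($D{\left(G \right)} = G 3 = 3 G$)
$U = 65$ ($U = \left(37 - 8\right) - 3 \cdot 4 \left(-3\right) = \left(37 - 8\right) - 3 \left(-12\right) = 29 - -36 = 29 + 36 = 65$)
$76 \left(V{\left(a \right)} + U\right) = 76 \left(-3 + 65\right) = 76 \cdot 62 = 4712$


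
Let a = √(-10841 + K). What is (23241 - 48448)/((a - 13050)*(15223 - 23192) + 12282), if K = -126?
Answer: -2621722900524/10818304774691111 - 200874583*I*√10967/10818304774691111 ≈ -0.00024234 - 1.9445e-6*I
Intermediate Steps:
a = I*√10967 (a = √(-10841 - 126) = √(-10967) = I*√10967 ≈ 104.72*I)
(23241 - 48448)/((a - 13050)*(15223 - 23192) + 12282) = (23241 - 48448)/((I*√10967 - 13050)*(15223 - 23192) + 12282) = -25207/((-13050 + I*√10967)*(-7969) + 12282) = -25207/((103995450 - 7969*I*√10967) + 12282) = -25207/(104007732 - 7969*I*√10967)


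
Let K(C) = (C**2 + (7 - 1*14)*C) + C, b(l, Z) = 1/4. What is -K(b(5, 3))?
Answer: 23/16 ≈ 1.4375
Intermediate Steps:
b(l, Z) = 1/4
K(C) = C**2 - 6*C (K(C) = (C**2 + (7 - 14)*C) + C = (C**2 - 7*C) + C = C**2 - 6*C)
-K(b(5, 3)) = -(-6 + 1/4)/4 = -(-23)/(4*4) = -1*(-23/16) = 23/16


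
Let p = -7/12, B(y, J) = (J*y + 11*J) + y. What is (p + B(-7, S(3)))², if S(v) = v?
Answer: 2809/144 ≈ 19.507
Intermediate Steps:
B(y, J) = y + 11*J + J*y (B(y, J) = (11*J + J*y) + y = y + 11*J + J*y)
p = -7/12 (p = (1/12)*(-7) = -7/12 ≈ -0.58333)
(p + B(-7, S(3)))² = (-7/12 + (-7 + 11*3 + 3*(-7)))² = (-7/12 + (-7 + 33 - 21))² = (-7/12 + 5)² = (53/12)² = 2809/144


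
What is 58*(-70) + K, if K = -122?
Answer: -4182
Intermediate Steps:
58*(-70) + K = 58*(-70) - 122 = -4060 - 122 = -4182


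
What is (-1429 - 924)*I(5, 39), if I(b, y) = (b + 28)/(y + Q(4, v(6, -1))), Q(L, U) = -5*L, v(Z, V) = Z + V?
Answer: -77649/19 ≈ -4086.8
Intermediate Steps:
v(Z, V) = V + Z
I(b, y) = (28 + b)/(-20 + y) (I(b, y) = (b + 28)/(y - 5*4) = (28 + b)/(y - 20) = (28 + b)/(-20 + y))
(-1429 - 924)*I(5, 39) = (-1429 - 924)*((28 + 5)/(-20 + 39)) = -2353*33/19 = -77649/19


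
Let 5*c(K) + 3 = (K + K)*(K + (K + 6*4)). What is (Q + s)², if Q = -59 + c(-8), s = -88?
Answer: 749956/25 ≈ 29998.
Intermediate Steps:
c(K) = -⅗ + 2*K*(24 + 2*K)/5 (c(K) = -⅗ + ((K + K)*(K + (K + 6*4)))/5 = -⅗ + ((2*K)*(K + (K + 24)))/5 = -⅗ + ((2*K)*(K + (24 + K)))/5 = -⅗ + ((2*K)*(24 + 2*K))/5 = -⅗ + (2*K*(24 + 2*K))/5 = -⅗ + 2*K*(24 + 2*K)/5)
Q = -426/5 (Q = -59 + (-⅗ + (⅘)*(-8)² + (48/5)*(-8)) = -59 + (-⅗ + (⅘)*64 - 384/5) = -59 + (-⅗ + 256/5 - 384/5) = -59 - 131/5 = -426/5 ≈ -85.200)
(Q + s)² = (-426/5 - 88)² = (-866/5)² = 749956/25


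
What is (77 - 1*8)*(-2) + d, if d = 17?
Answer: -121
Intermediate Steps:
(77 - 1*8)*(-2) + d = (77 - 1*8)*(-2) + 17 = (77 - 8)*(-2) + 17 = 69*(-2) + 17 = -138 + 17 = -121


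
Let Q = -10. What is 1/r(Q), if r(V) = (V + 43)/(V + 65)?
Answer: 5/3 ≈ 1.6667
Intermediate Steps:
r(V) = (43 + V)/(65 + V)
1/r(Q) = 1/((43 - 10)/(65 - 10)) = 1/(33/55) = 1/((1/55)*33) = 1/(3/5) = 5/3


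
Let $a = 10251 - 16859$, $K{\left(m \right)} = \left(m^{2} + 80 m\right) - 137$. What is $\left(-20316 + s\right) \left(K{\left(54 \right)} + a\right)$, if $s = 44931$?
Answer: $12085965$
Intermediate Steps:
$K{\left(m \right)} = -137 + m^{2} + 80 m$
$a = -6608$ ($a = 10251 - 16859 = -6608$)
$\left(-20316 + s\right) \left(K{\left(54 \right)} + a\right) = \left(-20316 + 44931\right) \left(\left(-137 + 54^{2} + 80 \cdot 54\right) - 6608\right) = 24615 \left(\left(-137 + 2916 + 4320\right) - 6608\right) = 24615 \left(7099 - 6608\right) = 24615 \cdot 491 = 12085965$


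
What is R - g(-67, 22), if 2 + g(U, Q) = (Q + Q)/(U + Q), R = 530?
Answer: 23984/45 ≈ 532.98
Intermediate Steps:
g(U, Q) = -2 + 2*Q/(Q + U) (g(U, Q) = -2 + (Q + Q)/(U + Q) = -2 + (2*Q)/(Q + U) = -2 + 2*Q/(Q + U))
R - g(-67, 22) = 530 - (-2)*(-67)/(22 - 67) = 530 - (-2)*(-67)/(-45) = 530 - (-2)*(-67)*(-1)/45 = 530 - 1*(-134/45) = 530 + 134/45 = 23984/45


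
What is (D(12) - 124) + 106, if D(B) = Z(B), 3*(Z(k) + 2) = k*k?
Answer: 28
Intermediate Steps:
Z(k) = -2 + k²/3 (Z(k) = -2 + (k*k)/3 = -2 + k²/3)
D(B) = -2 + B²/3
(D(12) - 124) + 106 = ((-2 + (⅓)*12²) - 124) + 106 = ((-2 + (⅓)*144) - 124) + 106 = ((-2 + 48) - 124) + 106 = (46 - 124) + 106 = -78 + 106 = 28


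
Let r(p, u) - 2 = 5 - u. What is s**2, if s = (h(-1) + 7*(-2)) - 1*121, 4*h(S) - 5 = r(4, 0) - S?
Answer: 277729/16 ≈ 17358.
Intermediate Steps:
r(p, u) = 7 - u (r(p, u) = 2 + (5 - u) = 7 - u)
h(S) = 3 - S/4 (h(S) = 5/4 + ((7 - 1*0) - S)/4 = 5/4 + ((7 + 0) - S)/4 = 5/4 + (7 - S)/4 = 5/4 + (7/4 - S/4) = 3 - S/4)
s = -527/4 (s = ((3 - 1/4*(-1)) + 7*(-2)) - 1*121 = ((3 + 1/4) - 14) - 121 = (13/4 - 14) - 121 = -43/4 - 121 = -527/4 ≈ -131.75)
s**2 = (-527/4)**2 = 277729/16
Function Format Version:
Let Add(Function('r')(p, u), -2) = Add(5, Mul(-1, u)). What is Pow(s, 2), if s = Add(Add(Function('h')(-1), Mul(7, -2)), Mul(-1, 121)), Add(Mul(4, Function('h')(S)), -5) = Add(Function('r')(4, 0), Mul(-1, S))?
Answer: Rational(277729, 16) ≈ 17358.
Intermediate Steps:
Function('r')(p, u) = Add(7, Mul(-1, u)) (Function('r')(p, u) = Add(2, Add(5, Mul(-1, u))) = Add(7, Mul(-1, u)))
Function('h')(S) = Add(3, Mul(Rational(-1, 4), S)) (Function('h')(S) = Add(Rational(5, 4), Mul(Rational(1, 4), Add(Add(7, Mul(-1, 0)), Mul(-1, S)))) = Add(Rational(5, 4), Mul(Rational(1, 4), Add(Add(7, 0), Mul(-1, S)))) = Add(Rational(5, 4), Mul(Rational(1, 4), Add(7, Mul(-1, S)))) = Add(Rational(5, 4), Add(Rational(7, 4), Mul(Rational(-1, 4), S))) = Add(3, Mul(Rational(-1, 4), S)))
s = Rational(-527, 4) (s = Add(Add(Add(3, Mul(Rational(-1, 4), -1)), Mul(7, -2)), Mul(-1, 121)) = Add(Add(Add(3, Rational(1, 4)), -14), -121) = Add(Add(Rational(13, 4), -14), -121) = Add(Rational(-43, 4), -121) = Rational(-527, 4) ≈ -131.75)
Pow(s, 2) = Pow(Rational(-527, 4), 2) = Rational(277729, 16)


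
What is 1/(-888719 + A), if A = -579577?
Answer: -1/1468296 ≈ -6.8106e-7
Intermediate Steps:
1/(-888719 + A) = 1/(-888719 - 579577) = 1/(-1468296) = -1/1468296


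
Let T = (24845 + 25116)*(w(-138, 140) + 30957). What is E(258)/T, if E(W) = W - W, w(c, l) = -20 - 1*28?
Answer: 0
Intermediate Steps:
w(c, l) = -48 (w(c, l) = -20 - 28 = -48)
E(W) = 0
T = 1544244549 (T = (24845 + 25116)*(-48 + 30957) = 49961*30909 = 1544244549)
E(258)/T = 0/1544244549 = 0*(1/1544244549) = 0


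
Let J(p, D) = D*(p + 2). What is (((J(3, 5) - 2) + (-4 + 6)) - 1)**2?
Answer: 576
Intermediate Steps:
J(p, D) = D*(2 + p)
(((J(3, 5) - 2) + (-4 + 6)) - 1)**2 = (((5*(2 + 3) - 2) + (-4 + 6)) - 1)**2 = (((5*5 - 2) + 2) - 1)**2 = (((25 - 2) + 2) - 1)**2 = ((23 + 2) - 1)**2 = (25 - 1)**2 = 24**2 = 576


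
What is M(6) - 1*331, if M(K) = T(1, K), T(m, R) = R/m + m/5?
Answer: -1624/5 ≈ -324.80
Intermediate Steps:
T(m, R) = m/5 + R/m (T(m, R) = R/m + m*(1/5) = R/m + m/5 = m/5 + R/m)
M(K) = 1/5 + K (M(K) = (1/5)*1 + K/1 = 1/5 + K*1 = 1/5 + K)
M(6) - 1*331 = (1/5 + 6) - 1*331 = 31/5 - 331 = -1624/5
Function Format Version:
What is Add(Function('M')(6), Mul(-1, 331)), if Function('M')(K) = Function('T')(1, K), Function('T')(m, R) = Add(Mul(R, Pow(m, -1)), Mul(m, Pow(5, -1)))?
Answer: Rational(-1624, 5) ≈ -324.80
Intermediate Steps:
Function('T')(m, R) = Add(Mul(Rational(1, 5), m), Mul(R, Pow(m, -1))) (Function('T')(m, R) = Add(Mul(R, Pow(m, -1)), Mul(m, Rational(1, 5))) = Add(Mul(R, Pow(m, -1)), Mul(Rational(1, 5), m)) = Add(Mul(Rational(1, 5), m), Mul(R, Pow(m, -1))))
Function('M')(K) = Add(Rational(1, 5), K) (Function('M')(K) = Add(Mul(Rational(1, 5), 1), Mul(K, Pow(1, -1))) = Add(Rational(1, 5), Mul(K, 1)) = Add(Rational(1, 5), K))
Add(Function('M')(6), Mul(-1, 331)) = Add(Add(Rational(1, 5), 6), Mul(-1, 331)) = Add(Rational(31, 5), -331) = Rational(-1624, 5)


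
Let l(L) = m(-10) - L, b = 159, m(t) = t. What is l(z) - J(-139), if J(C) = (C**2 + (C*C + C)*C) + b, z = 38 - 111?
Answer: 2646881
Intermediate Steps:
z = -73
J(C) = 159 + C**2 + C*(C + C**2) (J(C) = (C**2 + (C*C + C)*C) + 159 = (C**2 + (C**2 + C)*C) + 159 = (C**2 + (C + C**2)*C) + 159 = (C**2 + C*(C + C**2)) + 159 = 159 + C**2 + C*(C + C**2))
l(L) = -10 - L
l(z) - J(-139) = (-10 - 1*(-73)) - (159 + (-139)**3 + 2*(-139)**2) = (-10 + 73) - (159 - 2685619 + 2*19321) = 63 - (159 - 2685619 + 38642) = 63 - 1*(-2646818) = 63 + 2646818 = 2646881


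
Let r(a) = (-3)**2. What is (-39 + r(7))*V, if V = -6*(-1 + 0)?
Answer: -180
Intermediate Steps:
r(a) = 9
V = 6 (V = -6*(-1) = 6)
(-39 + r(7))*V = (-39 + 9)*6 = -30*6 = -180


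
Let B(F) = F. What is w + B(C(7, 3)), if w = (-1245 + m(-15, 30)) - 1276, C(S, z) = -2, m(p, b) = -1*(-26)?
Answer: -2497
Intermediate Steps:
m(p, b) = 26
w = -2495 (w = (-1245 + 26) - 1276 = -1219 - 1276 = -2495)
w + B(C(7, 3)) = -2495 - 2 = -2497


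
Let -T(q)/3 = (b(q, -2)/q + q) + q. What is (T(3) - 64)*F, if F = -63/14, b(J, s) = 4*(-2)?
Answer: 333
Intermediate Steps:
b(J, s) = -8
T(q) = -6*q + 24/q (T(q) = -3*((-8/q + q) + q) = -3*((q - 8/q) + q) = -3*(-8/q + 2*q) = -6*q + 24/q)
F = -9/2 (F = -63*1/14 = -9/2 ≈ -4.5000)
(T(3) - 64)*F = ((-6*3 + 24/3) - 64)*(-9/2) = ((-18 + 24*(⅓)) - 64)*(-9/2) = ((-18 + 8) - 64)*(-9/2) = (-10 - 64)*(-9/2) = -74*(-9/2) = 333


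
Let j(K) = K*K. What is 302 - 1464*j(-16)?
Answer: -374482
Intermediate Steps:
j(K) = K²
302 - 1464*j(-16) = 302 - 1464*(-16)² = 302 - 1464*256 = 302 - 374784 = -374482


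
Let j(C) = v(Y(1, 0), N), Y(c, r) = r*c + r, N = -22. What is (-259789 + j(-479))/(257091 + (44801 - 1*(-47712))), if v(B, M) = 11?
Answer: -129889/174802 ≈ -0.74306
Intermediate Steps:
Y(c, r) = r + c*r (Y(c, r) = c*r + r = r + c*r)
j(C) = 11
(-259789 + j(-479))/(257091 + (44801 - 1*(-47712))) = (-259789 + 11)/(257091 + (44801 - 1*(-47712))) = -259778/(257091 + (44801 + 47712)) = -259778/(257091 + 92513) = -259778/349604 = -259778*1/349604 = -129889/174802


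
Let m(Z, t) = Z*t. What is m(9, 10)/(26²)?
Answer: 45/338 ≈ 0.13314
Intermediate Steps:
m(9, 10)/(26²) = (9*10)/(26²) = 90/676 = 90*(1/676) = 45/338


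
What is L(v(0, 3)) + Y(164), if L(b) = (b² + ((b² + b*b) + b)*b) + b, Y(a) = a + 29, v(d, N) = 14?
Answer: 6087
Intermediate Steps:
Y(a) = 29 + a
L(b) = b + b² + b*(b + 2*b²) (L(b) = (b² + ((b² + b²) + b)*b) + b = (b² + (2*b² + b)*b) + b = (b² + (b + 2*b²)*b) + b = (b² + b*(b + 2*b²)) + b = b + b² + b*(b + 2*b²))
L(v(0, 3)) + Y(164) = 14*(1 + 2*14 + 2*14²) + (29 + 164) = 14*(1 + 28 + 2*196) + 193 = 14*(1 + 28 + 392) + 193 = 14*421 + 193 = 5894 + 193 = 6087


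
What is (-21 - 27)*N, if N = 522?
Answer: -25056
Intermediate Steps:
(-21 - 27)*N = (-21 - 27)*522 = -48*522 = -25056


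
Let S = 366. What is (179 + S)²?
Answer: 297025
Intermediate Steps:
(179 + S)² = (179 + 366)² = 545² = 297025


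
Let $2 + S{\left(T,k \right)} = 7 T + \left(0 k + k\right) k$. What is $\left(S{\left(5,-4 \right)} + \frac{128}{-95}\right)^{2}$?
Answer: $\frac{20493729}{9025} \approx 2270.8$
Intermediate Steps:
$S{\left(T,k \right)} = -2 + k^{2} + 7 T$ ($S{\left(T,k \right)} = -2 + \left(7 T + \left(0 k + k\right) k\right) = -2 + \left(7 T + \left(0 + k\right) k\right) = -2 + \left(7 T + k k\right) = -2 + \left(7 T + k^{2}\right) = -2 + \left(k^{2} + 7 T\right) = -2 + k^{2} + 7 T$)
$\left(S{\left(5,-4 \right)} + \frac{128}{-95}\right)^{2} = \left(\left(-2 + \left(-4\right)^{2} + 7 \cdot 5\right) + \frac{128}{-95}\right)^{2} = \left(\left(-2 + 16 + 35\right) + 128 \left(- \frac{1}{95}\right)\right)^{2} = \left(49 - \frac{128}{95}\right)^{2} = \left(\frac{4527}{95}\right)^{2} = \frac{20493729}{9025}$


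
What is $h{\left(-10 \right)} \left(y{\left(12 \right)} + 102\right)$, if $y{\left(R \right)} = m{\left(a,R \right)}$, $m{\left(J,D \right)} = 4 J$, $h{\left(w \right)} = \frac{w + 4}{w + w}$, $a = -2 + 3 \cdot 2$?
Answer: $\frac{177}{5} \approx 35.4$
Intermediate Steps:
$a = 4$ ($a = -2 + 6 = 4$)
$h{\left(w \right)} = \frac{4 + w}{2 w}$
$y{\left(R \right)} = 16$ ($y{\left(R \right)} = 4 \cdot 4 = 16$)
$h{\left(-10 \right)} \left(y{\left(12 \right)} + 102\right) = \frac{4 - 10}{2 \left(-10\right)} \left(16 + 102\right) = \frac{1}{2} \left(- \frac{1}{10}\right) \left(-6\right) 118 = \frac{3}{10} \cdot 118 = \frac{177}{5}$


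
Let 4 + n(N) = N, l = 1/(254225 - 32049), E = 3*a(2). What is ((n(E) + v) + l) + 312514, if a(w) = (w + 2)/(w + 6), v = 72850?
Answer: 85618076625/222176 ≈ 3.8536e+5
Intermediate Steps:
a(w) = (2 + w)/(6 + w)
E = 3/2 (E = 3*((2 + 2)/(6 + 2)) = 3*(4/8) = 3*((⅛)*4) = 3*(½) = 3/2 ≈ 1.5000)
l = 1/222176 ≈ 4.5009e-6
n(N) = -4 + N
((n(E) + v) + l) + 312514 = (((-4 + 3/2) + 72850) + 1/222176) + 312514 = ((-5/2 + 72850) + 1/222176) + 312514 = (145695/2 + 1/222176) + 312514 = 16184966161/222176 + 312514 = 85618076625/222176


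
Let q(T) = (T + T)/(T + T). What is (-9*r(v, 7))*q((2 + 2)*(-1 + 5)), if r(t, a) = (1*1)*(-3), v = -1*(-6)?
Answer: 27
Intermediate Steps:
v = 6
r(t, a) = -3 (r(t, a) = 1*(-3) = -3)
q(T) = 1 (q(T) = (2*T)/((2*T)) = (2*T)*(1/(2*T)) = 1)
(-9*r(v, 7))*q((2 + 2)*(-1 + 5)) = -9*(-3)*1 = 27*1 = 27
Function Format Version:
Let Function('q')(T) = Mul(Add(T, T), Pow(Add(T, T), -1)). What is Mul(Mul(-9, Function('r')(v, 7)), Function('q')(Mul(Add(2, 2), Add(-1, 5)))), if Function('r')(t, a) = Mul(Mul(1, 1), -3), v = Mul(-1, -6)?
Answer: 27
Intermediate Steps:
v = 6
Function('r')(t, a) = -3 (Function('r')(t, a) = Mul(1, -3) = -3)
Function('q')(T) = 1 (Function('q')(T) = Mul(Mul(2, T), Pow(Mul(2, T), -1)) = Mul(Mul(2, T), Mul(Rational(1, 2), Pow(T, -1))) = 1)
Mul(Mul(-9, Function('r')(v, 7)), Function('q')(Mul(Add(2, 2), Add(-1, 5)))) = Mul(Mul(-9, -3), 1) = Mul(27, 1) = 27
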